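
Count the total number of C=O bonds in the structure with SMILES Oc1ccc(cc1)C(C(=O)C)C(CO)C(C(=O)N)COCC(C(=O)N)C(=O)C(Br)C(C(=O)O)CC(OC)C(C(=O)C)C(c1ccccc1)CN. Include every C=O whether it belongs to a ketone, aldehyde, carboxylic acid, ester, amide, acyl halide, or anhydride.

6

CH(COCH3): ketone, 1 C=O (running total 1).
CH(CONH2): amide, 1 C=O (running total 2).
CH(CONH2): amide, 1 C=O (running total 3).
CO: ketone, 1 C=O (running total 4).
CH(COOH): carboxylic acid, 1 C=O (running total 5).
CH(COCH3): ketone, 1 C=O (running total 6).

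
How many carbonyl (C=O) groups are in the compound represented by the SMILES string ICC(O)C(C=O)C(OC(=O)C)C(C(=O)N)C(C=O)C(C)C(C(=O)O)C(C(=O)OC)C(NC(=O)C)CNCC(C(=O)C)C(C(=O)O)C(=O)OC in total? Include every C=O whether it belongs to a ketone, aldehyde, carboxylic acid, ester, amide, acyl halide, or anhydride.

10

CH(CHO): aldehyde, 1 C=O (running total 1).
CH(OCOCH3): ester, 1 C=O (running total 2).
CH(CONH2): amide, 1 C=O (running total 3).
CH(CHO): aldehyde, 1 C=O (running total 4).
CH(COOH): carboxylic acid, 1 C=O (running total 5).
CH(COOCH3): ester, 1 C=O (running total 6).
CH(NHCOCH3): amide, 1 C=O (running total 7).
CH(COCH3): ketone, 1 C=O (running total 8).
CH(COOH): carboxylic acid, 1 C=O (running total 9).
COOCH3: ester, 1 C=O (running total 10).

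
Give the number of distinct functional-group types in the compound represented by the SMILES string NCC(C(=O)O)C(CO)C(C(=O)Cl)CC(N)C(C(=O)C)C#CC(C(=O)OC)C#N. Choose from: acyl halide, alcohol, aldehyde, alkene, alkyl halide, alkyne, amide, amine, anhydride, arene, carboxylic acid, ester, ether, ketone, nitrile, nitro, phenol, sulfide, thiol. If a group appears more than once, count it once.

8

–NH2 on an sp³ carbon with no adjacent C=O → amine.
pendant –COOH: carbonyl C bonded to C and –OH → carboxylic acid.
pendant –CH2OH on an sp³ backbone C → alcohol.
pendant –C(=O)X: carbonyl C bonded to C and halogen → acyl halide.
–NH2 on an sp³ carbon with no adjacent C=O → amine.
pendant –COCH3: carbonyl C bonded to two carbons → ketone.
C≡C triple bond → alkyne.
pendant –COOCH3: carbonyl C bonded to C and –OCH3 → ester.
–C≡N: carbon triple-bonded to nitrogen → nitrile.
Distinct types present: acyl halide, alcohol, alkyne, amine, carboxylic acid, ester, ketone, nitrile.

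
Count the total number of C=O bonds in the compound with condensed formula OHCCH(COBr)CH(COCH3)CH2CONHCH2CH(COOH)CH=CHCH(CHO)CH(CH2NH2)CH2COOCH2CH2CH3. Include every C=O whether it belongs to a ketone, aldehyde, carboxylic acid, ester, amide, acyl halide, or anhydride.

OHC: aldehyde, 1 C=O (running total 1).
CH(COBr): acyl halide, 1 C=O (running total 2).
CH(COCH3): ketone, 1 C=O (running total 3).
CH2CONHCH2: amide, 1 C=O (running total 4).
CH(COOH): carboxylic acid, 1 C=O (running total 5).
CH(CHO): aldehyde, 1 C=O (running total 6).
CH2COOCH2: ester, 1 C=O (running total 7).

7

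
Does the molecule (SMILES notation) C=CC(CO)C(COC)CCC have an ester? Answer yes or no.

no

C=C double bond → alkene.
pendant –CH2OH on an sp³ backbone C → alcohol.
pendant –CH2OCH3: C–O–C linkage → ether.
The groups actually present are: alcohol, alkene, ether.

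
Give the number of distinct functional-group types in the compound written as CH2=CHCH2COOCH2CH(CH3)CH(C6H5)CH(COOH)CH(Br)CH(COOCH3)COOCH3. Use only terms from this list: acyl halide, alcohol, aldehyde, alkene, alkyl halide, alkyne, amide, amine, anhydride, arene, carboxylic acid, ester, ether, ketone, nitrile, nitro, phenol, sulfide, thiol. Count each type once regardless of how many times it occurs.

Reading the structure from left to right:
  CH2=CH: C=C double bond → alkene.
  CH2COOCH2: –C(=O)–O–C with C on the carbonyl side → ester.
  CH(C6H5): pendant –C6H5: benzene ring → arene.
  CH(COOH): pendant –COOH: carbonyl C bonded to C and –OH → carboxylic acid.
  CH(Br): halogen on an sp³ carbon → alkyl halide.
  CH(COOCH3): pendant –COOCH3: carbonyl C bonded to C and –OCH3 → ester.
  COOCH3: –C(=O)OCH3: carbonyl C bonded to C and to –OCH3 → ester (not ketone + ether).
Distinct types present: alkene, alkyl halide, arene, carboxylic acid, ester.

5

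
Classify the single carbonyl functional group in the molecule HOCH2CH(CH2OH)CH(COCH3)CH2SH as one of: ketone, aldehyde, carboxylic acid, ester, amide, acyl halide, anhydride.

The carbonyl is in the CH(COCH3) segment: pendant –COCH3: carbonyl C bonded to two carbons → ketone.

ketone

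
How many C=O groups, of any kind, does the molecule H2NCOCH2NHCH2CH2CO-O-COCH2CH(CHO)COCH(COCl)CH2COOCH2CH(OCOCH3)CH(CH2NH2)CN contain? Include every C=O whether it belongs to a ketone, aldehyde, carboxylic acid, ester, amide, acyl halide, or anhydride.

H2NCO: amide, 1 C=O (running total 1).
CH2CO-O-COCH2: anhydride, 2 C=O (running total 3).
CH(CHO): aldehyde, 1 C=O (running total 4).
CO: ketone, 1 C=O (running total 5).
CH(COCl): acyl halide, 1 C=O (running total 6).
CH2COOCH2: ester, 1 C=O (running total 7).
CH(OCOCH3): ester, 1 C=O (running total 8).

8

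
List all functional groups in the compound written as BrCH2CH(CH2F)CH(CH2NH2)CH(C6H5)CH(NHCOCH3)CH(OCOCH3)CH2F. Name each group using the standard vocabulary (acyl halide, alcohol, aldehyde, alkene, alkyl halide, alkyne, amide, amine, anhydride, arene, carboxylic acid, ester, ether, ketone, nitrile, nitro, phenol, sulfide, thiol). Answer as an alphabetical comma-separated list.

halogen on an sp³ carbon → alkyl halide.
pendant –CH2X: halogen on sp³ carbon → alkyl halide.
pendant –CH2NH2: N on sp³ C, no adjacent C=O → amine.
pendant –C6H5: benzene ring → arene.
pendant –NHC(=O)CH3: N bonded to a carbonyl → amide (not amine).
pendant –OC(=O)CH3: an acyloxy group → ester.
halogen on an sp³ carbon → alkyl halide.

alkyl halide, amide, amine, arene, ester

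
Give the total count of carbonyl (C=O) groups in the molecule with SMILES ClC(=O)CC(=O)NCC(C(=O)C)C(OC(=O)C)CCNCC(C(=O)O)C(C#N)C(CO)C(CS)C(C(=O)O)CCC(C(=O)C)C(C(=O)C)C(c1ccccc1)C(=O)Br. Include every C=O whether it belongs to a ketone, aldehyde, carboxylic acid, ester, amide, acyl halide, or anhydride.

ClCO: acyl halide, 1 C=O (running total 1).
CH2CONHCH2: amide, 1 C=O (running total 2).
CH(COCH3): ketone, 1 C=O (running total 3).
CH(OCOCH3): ester, 1 C=O (running total 4).
CH(COOH): carboxylic acid, 1 C=O (running total 5).
CH(COOH): carboxylic acid, 1 C=O (running total 6).
CH(COCH3): ketone, 1 C=O (running total 7).
CH(COCH3): ketone, 1 C=O (running total 8).
COBr: acyl halide, 1 C=O (running total 9).

9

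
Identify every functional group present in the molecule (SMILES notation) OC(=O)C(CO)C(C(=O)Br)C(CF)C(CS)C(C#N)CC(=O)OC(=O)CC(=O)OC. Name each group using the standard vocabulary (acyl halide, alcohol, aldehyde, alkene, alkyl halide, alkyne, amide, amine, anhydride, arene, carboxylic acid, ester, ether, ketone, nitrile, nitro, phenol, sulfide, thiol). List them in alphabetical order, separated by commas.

Working along the chain:
  HOOC: –COOH: carbonyl C bonded to –OH and C → carboxylic acid (the –OH is not a separate alcohol).
  CH(CH2OH): pendant –CH2OH on an sp³ backbone C → alcohol.
  CH(COBr): pendant –C(=O)X: carbonyl C bonded to C and halogen → acyl halide.
  CH(CH2F): pendant –CH2X: halogen on sp³ carbon → alkyl halide.
  CH(CH2SH): pendant –CH2SH → thiol.
  CH(CN): pendant –C≡N: nitrile.
  CH2CO-O-COCH2: two acyl groups sharing one oxygen, –C(=O)–O–C(=O)– → anhydride.
  COOCH3: –C(=O)OCH3: carbonyl C bonded to C and to –OCH3 → ester (not ketone + ether).

acyl halide, alcohol, alkyl halide, anhydride, carboxylic acid, ester, nitrile, thiol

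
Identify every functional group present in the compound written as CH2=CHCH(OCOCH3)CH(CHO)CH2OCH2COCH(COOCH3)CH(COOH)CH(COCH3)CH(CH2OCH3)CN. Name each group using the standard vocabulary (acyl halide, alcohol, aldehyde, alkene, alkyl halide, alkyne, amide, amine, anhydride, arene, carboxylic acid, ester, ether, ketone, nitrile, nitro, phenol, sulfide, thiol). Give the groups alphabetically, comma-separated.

aldehyde, alkene, carboxylic acid, ester, ether, ketone, nitrile

C=C double bond → alkene.
pendant –OC(=O)CH3: an acyloxy group → ester.
pendant –CHO: carbonyl C bonded to C and H → aldehyde.
C–O–C with sp³ carbons on both sides and no adjacent C=O → ether.
–C(=O)– with carbon on both sides → ketone.
pendant –COOCH3: carbonyl C bonded to C and –OCH3 → ester.
pendant –COOH: carbonyl C bonded to C and –OH → carboxylic acid.
pendant –COCH3: carbonyl C bonded to two carbons → ketone.
pendant –CH2OCH3: C–O–C linkage → ether.
–C≡N: carbon triple-bonded to nitrogen → nitrile.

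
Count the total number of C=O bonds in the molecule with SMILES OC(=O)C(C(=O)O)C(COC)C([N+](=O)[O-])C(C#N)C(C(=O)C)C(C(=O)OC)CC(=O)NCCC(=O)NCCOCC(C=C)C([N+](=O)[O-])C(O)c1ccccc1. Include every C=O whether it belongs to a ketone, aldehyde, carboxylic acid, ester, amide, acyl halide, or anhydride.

6

HOOC: carboxylic acid, 1 C=O (running total 1).
CH(COOH): carboxylic acid, 1 C=O (running total 2).
CH(COCH3): ketone, 1 C=O (running total 3).
CH(COOCH3): ester, 1 C=O (running total 4).
CH2CONHCH2: amide, 1 C=O (running total 5).
CH2CONHCH2: amide, 1 C=O (running total 6).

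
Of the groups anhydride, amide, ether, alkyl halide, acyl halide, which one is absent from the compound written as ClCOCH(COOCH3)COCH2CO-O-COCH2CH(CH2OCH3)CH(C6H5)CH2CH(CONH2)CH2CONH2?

acyl halide: present (ClCO — –C(=O)Cl: carbonyl C bonded to C and to a halogen → acyl halide (not alkyl halide)).
amide: present (CH(CONH2) — pendant –CONH2: carbonyl C bonded to C and N → amide).
anhydride: present (CH2CO-O-COCH2 — two acyl groups sharing one oxygen, –C(=O)–O–C(=O)– → anhydride).
ether: present (CH(CH2OCH3) — pendant –CH2OCH3: C–O–C linkage → ether).
alkyl halide: absent. In ClCO, the halogen is on a carbonyl carbon, which makes it an acyl halide, not an alkyl halide.

alkyl halide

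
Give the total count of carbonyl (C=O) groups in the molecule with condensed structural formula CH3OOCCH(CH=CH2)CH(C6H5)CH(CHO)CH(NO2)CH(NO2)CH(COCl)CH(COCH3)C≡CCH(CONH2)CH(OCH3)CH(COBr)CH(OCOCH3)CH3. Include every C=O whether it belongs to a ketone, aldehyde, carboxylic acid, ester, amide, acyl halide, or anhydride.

7

CH3OOC: ester, 1 C=O (running total 1).
CH(CHO): aldehyde, 1 C=O (running total 2).
CH(COCl): acyl halide, 1 C=O (running total 3).
CH(COCH3): ketone, 1 C=O (running total 4).
CH(CONH2): amide, 1 C=O (running total 5).
CH(COBr): acyl halide, 1 C=O (running total 6).
CH(OCOCH3): ester, 1 C=O (running total 7).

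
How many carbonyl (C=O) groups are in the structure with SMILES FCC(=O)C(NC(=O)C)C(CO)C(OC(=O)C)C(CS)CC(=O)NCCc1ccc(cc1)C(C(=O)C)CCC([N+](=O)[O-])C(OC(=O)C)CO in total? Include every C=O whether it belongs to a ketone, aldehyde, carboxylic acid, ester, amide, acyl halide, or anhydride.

6

CO: ketone, 1 C=O (running total 1).
CH(NHCOCH3): amide, 1 C=O (running total 2).
CH(OCOCH3): ester, 1 C=O (running total 3).
CH2CONHCH2: amide, 1 C=O (running total 4).
CH(COCH3): ketone, 1 C=O (running total 5).
CH(OCOCH3): ester, 1 C=O (running total 6).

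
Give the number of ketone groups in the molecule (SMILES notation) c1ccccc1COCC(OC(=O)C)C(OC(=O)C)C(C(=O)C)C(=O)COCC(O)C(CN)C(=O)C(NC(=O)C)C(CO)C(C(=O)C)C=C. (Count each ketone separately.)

Working along the chain:
  C6H5: C6H5– phenyl ring → arene.
  CH2OCH2: C–O–C with sp³ carbons on both sides and no adjacent C=O → ether.
  CH(OCOCH3): pendant –OC(=O)CH3: an acyloxy group → ester.
  CH(OCOCH3): pendant –OC(=O)CH3: an acyloxy group → ester.
  CH(COCH3): pendant –COCH3: carbonyl C bonded to two carbons → ketone.
  CO: –C(=O)– with carbon on both sides → ketone.
  CH2OCH2: C–O–C with sp³ carbons on both sides and no adjacent C=O → ether.
  CH(OH): –OH on an sp³ carbon → alcohol (secondary).
  CH(CH2NH2): pendant –CH2NH2: N on sp³ C, no adjacent C=O → amine.
  CO: –C(=O)– with carbon on both sides → ketone.
  CH(NHCOCH3): pendant –NHC(=O)CH3: N bonded to a carbonyl → amide (not amine).
  CH(CH2OH): pendant –CH2OH on an sp³ backbone C → alcohol.
  CH(COCH3): pendant –COCH3: carbonyl C bonded to two carbons → ketone.
  CH=CH2: C=C double bond → alkene.
Ketone appears at: CH(COCH3), CO, CO, CH(COCH3) → 4.

4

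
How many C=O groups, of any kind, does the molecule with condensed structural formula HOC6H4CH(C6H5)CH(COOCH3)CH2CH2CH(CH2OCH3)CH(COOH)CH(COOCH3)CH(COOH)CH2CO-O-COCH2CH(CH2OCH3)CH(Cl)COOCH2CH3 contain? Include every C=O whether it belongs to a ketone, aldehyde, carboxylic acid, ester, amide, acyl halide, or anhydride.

CH(COOCH3): ester, 1 C=O (running total 1).
CH(COOH): carboxylic acid, 1 C=O (running total 2).
CH(COOCH3): ester, 1 C=O (running total 3).
CH(COOH): carboxylic acid, 1 C=O (running total 4).
CH2CO-O-COCH2: anhydride, 2 C=O (running total 6).
COOCH2CH3: ester, 1 C=O (running total 7).

7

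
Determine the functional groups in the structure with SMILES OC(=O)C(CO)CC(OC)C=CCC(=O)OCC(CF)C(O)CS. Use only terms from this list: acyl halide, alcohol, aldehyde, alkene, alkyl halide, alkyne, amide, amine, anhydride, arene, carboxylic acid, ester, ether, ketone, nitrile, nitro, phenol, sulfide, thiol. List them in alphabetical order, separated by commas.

alcohol, alkene, alkyl halide, carboxylic acid, ester, ether, thiol

Reading the structure from left to right:
  HOOC: –COOH: carbonyl C bonded to –OH and C → carboxylic acid (the –OH is not a separate alcohol).
  CH(CH2OH): pendant –CH2OH on an sp³ backbone C → alcohol.
  CH(OCH3): pendant –OCH3: C–O–C with sp³ C, no adjacent C=O → ether.
  CH=CH: C=C double bond → alkene.
  CH2COOCH2: –C(=O)–O–C with C on the carbonyl side → ester.
  CH(CH2F): pendant –CH2X: halogen on sp³ carbon → alkyl halide.
  CH(OH): –OH on an sp³ carbon → alcohol (secondary).
  CH2SH: –SH on an sp³ carbon → thiol.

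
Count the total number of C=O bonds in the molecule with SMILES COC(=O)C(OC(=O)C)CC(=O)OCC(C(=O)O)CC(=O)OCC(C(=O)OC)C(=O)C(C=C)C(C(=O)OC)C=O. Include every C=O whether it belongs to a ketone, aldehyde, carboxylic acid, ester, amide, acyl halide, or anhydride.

CH3OOC: ester, 1 C=O (running total 1).
CH(OCOCH3): ester, 1 C=O (running total 2).
CH2COOCH2: ester, 1 C=O (running total 3).
CH(COOH): carboxylic acid, 1 C=O (running total 4).
CH2COOCH2: ester, 1 C=O (running total 5).
CH(COOCH3): ester, 1 C=O (running total 6).
CO: ketone, 1 C=O (running total 7).
CH(COOCH3): ester, 1 C=O (running total 8).
CHO: aldehyde, 1 C=O (running total 9).

9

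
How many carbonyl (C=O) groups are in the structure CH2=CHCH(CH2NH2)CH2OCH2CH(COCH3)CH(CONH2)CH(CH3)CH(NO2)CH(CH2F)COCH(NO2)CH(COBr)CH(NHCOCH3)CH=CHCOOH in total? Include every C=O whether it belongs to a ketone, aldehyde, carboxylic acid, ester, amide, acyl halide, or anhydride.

CH(COCH3): ketone, 1 C=O (running total 1).
CH(CONH2): amide, 1 C=O (running total 2).
CO: ketone, 1 C=O (running total 3).
CH(COBr): acyl halide, 1 C=O (running total 4).
CH(NHCOCH3): amide, 1 C=O (running total 5).
COOH: carboxylic acid, 1 C=O (running total 6).

6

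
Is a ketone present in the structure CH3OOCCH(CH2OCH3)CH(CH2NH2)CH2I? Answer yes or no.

Reading the structure from left to right:
  CH3OOC: CH3O–C(=O)–: carbonyl C bonded to C and to –OCH3 → ester (not ketone + ether).
  CH(CH2OCH3): pendant –CH2OCH3: C–O–C linkage → ether.
  CH(CH2NH2): pendant –CH2NH2: N on sp³ C, no adjacent C=O → amine.
  CH2I: halogen on an sp³ carbon → alkyl halide.
In CH3OOC, the C=O is bonded to an –O–C group, which defines an ester, not a ketone.
The groups actually present are: alkyl halide, amine, ester, ether.

no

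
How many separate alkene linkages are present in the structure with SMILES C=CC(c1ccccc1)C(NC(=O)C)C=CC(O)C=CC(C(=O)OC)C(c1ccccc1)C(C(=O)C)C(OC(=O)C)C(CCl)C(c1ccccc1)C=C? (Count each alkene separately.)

4

Taking each segment in turn:
  CH2=CH: C=C double bond → alkene.
  CH(C6H5): pendant –C6H5: benzene ring → arene.
  CH(NHCOCH3): pendant –NHC(=O)CH3: N bonded to a carbonyl → amide (not amine).
  CH=CH: C=C double bond → alkene.
  CH(OH): –OH on an sp³ carbon → alcohol (secondary).
  CH=CH: C=C double bond → alkene.
  CH(COOCH3): pendant –COOCH3: carbonyl C bonded to C and –OCH3 → ester.
  CH(C6H5): pendant –C6H5: benzene ring → arene.
  CH(COCH3): pendant –COCH3: carbonyl C bonded to two carbons → ketone.
  CH(OCOCH3): pendant –OC(=O)CH3: an acyloxy group → ester.
  CH(CH2Cl): pendant –CH2X: halogen on sp³ carbon → alkyl halide.
  CH(C6H5): pendant –C6H5: benzene ring → arene.
  CH=CH2: C=C double bond → alkene.
Alkene appears at: CH2=CH, CH=CH, CH=CH, CH=CH2 → 4.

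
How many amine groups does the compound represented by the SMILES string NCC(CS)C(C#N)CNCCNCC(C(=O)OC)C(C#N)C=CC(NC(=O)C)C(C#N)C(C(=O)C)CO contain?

3

–NH2 on an sp³ carbon with no adjacent C=O → amine.
pendant –CH2SH → thiol.
pendant –C≡N: nitrile.
C–N–C with sp³ carbons and no adjacent C=O → amine (secondary).
C–N–C with sp³ carbons and no adjacent C=O → amine (secondary).
pendant –COOCH3: carbonyl C bonded to C and –OCH3 → ester.
pendant –C≡N: nitrile.
C=C double bond → alkene.
pendant –NHC(=O)CH3: N bonded to a carbonyl → amide (not amine).
pendant –C≡N: nitrile.
pendant –COCH3: carbonyl C bonded to two carbons → ketone.
–OH on an sp³ carbon → alcohol.
Amine appears at: H2NCH2, CH2NHCH2, CH2NHCH2 → 3.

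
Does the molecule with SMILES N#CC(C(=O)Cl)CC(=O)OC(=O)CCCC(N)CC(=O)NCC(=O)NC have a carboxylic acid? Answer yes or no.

Working along the chain:
  N≡C: N≡C–: carbon triple-bonded to nitrogen → nitrile.
  CH(COCl): pendant –C(=O)X: carbonyl C bonded to C and halogen → acyl halide.
  CH2CO-O-COCH2: two acyl groups sharing one oxygen, –C(=O)–O–C(=O)– → anhydride.
  CH(NH2): –NH2 on an sp³ carbon with no adjacent C=O → amine.
  CH2CONHCH2: –C(=O)–N– linkage → amide (the N is not an amine).
  CONHCH3: –C(=O)NHCH3: carbonyl C bonded to C and to N → amide (the N is not an amine).
In each of CH2CONHCH2 and CONHCH3, the carbonyl is bonded to nitrogen, not to –OH; that is an amide.
The groups actually present are: acyl halide, amide, amine, anhydride, nitrile.

no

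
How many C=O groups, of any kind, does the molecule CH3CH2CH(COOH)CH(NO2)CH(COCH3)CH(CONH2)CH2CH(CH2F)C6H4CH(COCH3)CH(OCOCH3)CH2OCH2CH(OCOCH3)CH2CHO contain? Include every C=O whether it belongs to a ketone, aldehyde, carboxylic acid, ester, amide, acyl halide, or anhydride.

7

CH(COOH): carboxylic acid, 1 C=O (running total 1).
CH(COCH3): ketone, 1 C=O (running total 2).
CH(CONH2): amide, 1 C=O (running total 3).
CH(COCH3): ketone, 1 C=O (running total 4).
CH(OCOCH3): ester, 1 C=O (running total 5).
CH(OCOCH3): ester, 1 C=O (running total 6).
CHO: aldehyde, 1 C=O (running total 7).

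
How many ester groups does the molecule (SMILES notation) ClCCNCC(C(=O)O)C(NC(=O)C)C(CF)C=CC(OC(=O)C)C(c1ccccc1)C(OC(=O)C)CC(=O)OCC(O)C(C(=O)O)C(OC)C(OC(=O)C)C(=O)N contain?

4

Reading the structure from left to right:
  ClCH2: halogen on an sp³ carbon → alkyl halide.
  CH2NHCH2: C–N–C with sp³ carbons and no adjacent C=O → amine (secondary).
  CH(COOH): pendant –COOH: carbonyl C bonded to C and –OH → carboxylic acid.
  CH(NHCOCH3): pendant –NHC(=O)CH3: N bonded to a carbonyl → amide (not amine).
  CH(CH2F): pendant –CH2X: halogen on sp³ carbon → alkyl halide.
  CH=CH: C=C double bond → alkene.
  CH(OCOCH3): pendant –OC(=O)CH3: an acyloxy group → ester.
  CH(C6H5): pendant –C6H5: benzene ring → arene.
  CH(OCOCH3): pendant –OC(=O)CH3: an acyloxy group → ester.
  CH2COOCH2: –C(=O)–O–C with C on the carbonyl side → ester.
  CH(OH): –OH on an sp³ carbon → alcohol (secondary).
  CH(COOH): pendant –COOH: carbonyl C bonded to C and –OH → carboxylic acid.
  CH(OCH3): pendant –OCH3: C–O–C with sp³ C, no adjacent C=O → ether.
  CH(OCOCH3): pendant –OC(=O)CH3: an acyloxy group → ester.
  CONH2: –C(=O)NH2: carbonyl C bonded to C and to N → amide (the N is not a separate amine).
Ester appears at: CH(OCOCH3), CH(OCOCH3), CH2COOCH2, CH(OCOCH3) → 4.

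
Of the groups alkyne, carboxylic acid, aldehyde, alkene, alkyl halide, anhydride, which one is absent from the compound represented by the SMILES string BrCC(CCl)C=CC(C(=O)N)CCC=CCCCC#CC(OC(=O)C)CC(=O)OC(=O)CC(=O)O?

aldehyde

alkyl halide: present (BrCH2 — halogen on an sp³ carbon → alkyl halide).
alkene: present (CH=CH — C=C double bond → alkene).
alkyne: present (C≡C — C≡C triple bond → alkyne).
anhydride: present (CH2CO-O-COCH2 — two acyl groups sharing one oxygen, –C(=O)–O–C(=O)– → anhydride).
carboxylic acid: present (COOH — –COOH: carbonyl C bonded to –OH and C → carboxylic acid (the –OH is not a separate alcohol)).
aldehyde: absent. In COOH, the carbonyl carbon bears –OH, not –H, so it is a carboxylic acid.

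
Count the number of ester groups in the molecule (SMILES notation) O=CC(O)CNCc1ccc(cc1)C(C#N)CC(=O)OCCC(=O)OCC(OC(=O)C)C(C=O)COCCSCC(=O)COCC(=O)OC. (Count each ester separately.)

4

Taking each segment in turn:
  OHC: terminal –CHO: carbonyl C bonded to H and C → aldehyde.
  CH(OH): –OH on an sp³ carbon → alcohol (secondary).
  CH2NHCH2: C–N–C with sp³ carbons and no adjacent C=O → amine (secondary).
  C6H4: para-disubstituted benzene ring → arene.
  CH(CN): pendant –C≡N: nitrile.
  CH2COOCH2: –C(=O)–O–C with C on the carbonyl side → ester.
  CH2COOCH2: –C(=O)–O–C with C on the carbonyl side → ester.
  CH(OCOCH3): pendant –OC(=O)CH3: an acyloxy group → ester.
  CH(CHO): pendant –CHO: carbonyl C bonded to C and H → aldehyde.
  CH2OCH2: C–O–C with sp³ carbons on both sides and no adjacent C=O → ether.
  CH2SCH2: C–S–C linkage → sulfide (thioether).
  CO: –C(=O)– with carbon on both sides → ketone.
  CH2OCH2: C–O–C with sp³ carbons on both sides and no adjacent C=O → ether.
  COOCH3: –C(=O)OCH3: carbonyl C bonded to C and to –OCH3 → ester (not ketone + ether).
Ester appears at: CH2COOCH2, CH2COOCH2, CH(OCOCH3), COOCH3 → 4.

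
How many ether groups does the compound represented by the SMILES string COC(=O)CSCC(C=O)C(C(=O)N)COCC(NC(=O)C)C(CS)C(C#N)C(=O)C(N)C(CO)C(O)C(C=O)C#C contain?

Working along the chain:
  CH3OOC: CH3O–C(=O)–: carbonyl C bonded to C and to –OCH3 → ester (not ketone + ether).
  CH2SCH2: C–S–C linkage → sulfide (thioether).
  CH(CHO): pendant –CHO: carbonyl C bonded to C and H → aldehyde.
  CH(CONH2): pendant –CONH2: carbonyl C bonded to C and N → amide.
  CH2OCH2: C–O–C with sp³ carbons on both sides and no adjacent C=O → ether.
  CH(NHCOCH3): pendant –NHC(=O)CH3: N bonded to a carbonyl → amide (not amine).
  CH(CH2SH): pendant –CH2SH → thiol.
  CH(CN): pendant –C≡N: nitrile.
  CO: –C(=O)– with carbon on both sides → ketone.
  CH(NH2): –NH2 on an sp³ carbon with no adjacent C=O → amine.
  CH(CH2OH): pendant –CH2OH on an sp³ backbone C → alcohol.
  CH(OH): –OH on an sp³ carbon → alcohol (secondary).
  CH(CHO): pendant –CHO: carbonyl C bonded to C and H → aldehyde.
  C≡CH: C≡C triple bond → alkyne.
Ether appears at: CH2OCH2 → 1.

1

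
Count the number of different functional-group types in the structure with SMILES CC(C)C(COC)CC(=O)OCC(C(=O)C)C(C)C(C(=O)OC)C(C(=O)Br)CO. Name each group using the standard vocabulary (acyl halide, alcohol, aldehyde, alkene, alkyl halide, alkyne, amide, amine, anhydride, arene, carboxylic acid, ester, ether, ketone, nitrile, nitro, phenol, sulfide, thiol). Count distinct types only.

5

Taking each segment in turn:
  CH(CH2OCH3): pendant –CH2OCH3: C–O–C linkage → ether.
  CH2COOCH2: –C(=O)–O–C with C on the carbonyl side → ester.
  CH(COCH3): pendant –COCH3: carbonyl C bonded to two carbons → ketone.
  CH(COOCH3): pendant –COOCH3: carbonyl C bonded to C and –OCH3 → ester.
  CH(COBr): pendant –C(=O)X: carbonyl C bonded to C and halogen → acyl halide.
  CH2OH: –OH on an sp³ carbon → alcohol.
Distinct types present: acyl halide, alcohol, ester, ether, ketone.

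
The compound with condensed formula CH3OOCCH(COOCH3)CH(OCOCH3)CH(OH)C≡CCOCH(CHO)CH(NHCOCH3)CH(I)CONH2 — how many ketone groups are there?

1

Working along the chain:
  CH3OOC: CH3O–C(=O)–: carbonyl C bonded to C and to –OCH3 → ester (not ketone + ether).
  CH(COOCH3): pendant –COOCH3: carbonyl C bonded to C and –OCH3 → ester.
  CH(OCOCH3): pendant –OC(=O)CH3: an acyloxy group → ester.
  CH(OH): –OH on an sp³ carbon → alcohol (secondary).
  C≡C: C≡C triple bond → alkyne.
  CO: –C(=O)– with carbon on both sides → ketone.
  CH(CHO): pendant –CHO: carbonyl C bonded to C and H → aldehyde.
  CH(NHCOCH3): pendant –NHC(=O)CH3: N bonded to a carbonyl → amide (not amine).
  CH(I): halogen on an sp³ carbon → alkyl halide.
  CONH2: –C(=O)NH2: carbonyl C bonded to C and to N → amide (the N is not a separate amine).
Ketone appears at: CO → 1.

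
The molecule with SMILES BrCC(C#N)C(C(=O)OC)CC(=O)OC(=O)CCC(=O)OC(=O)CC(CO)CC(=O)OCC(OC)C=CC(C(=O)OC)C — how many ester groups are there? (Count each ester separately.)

3

halogen on an sp³ carbon → alkyl halide.
pendant –C≡N: nitrile.
pendant –COOCH3: carbonyl C bonded to C and –OCH3 → ester.
two acyl groups sharing one oxygen, –C(=O)–O–C(=O)– → anhydride.
two acyl groups sharing one oxygen, –C(=O)–O–C(=O)– → anhydride.
pendant –CH2OH on an sp³ backbone C → alcohol.
–C(=O)–O–C with C on the carbonyl side → ester.
pendant –OCH3: C–O–C with sp³ C, no adjacent C=O → ether.
C=C double bond → alkene.
pendant –COOCH3: carbonyl C bonded to C and –OCH3 → ester.
Ester appears at: CH(COOCH3), CH2COOCH2, CH(COOCH3) → 3.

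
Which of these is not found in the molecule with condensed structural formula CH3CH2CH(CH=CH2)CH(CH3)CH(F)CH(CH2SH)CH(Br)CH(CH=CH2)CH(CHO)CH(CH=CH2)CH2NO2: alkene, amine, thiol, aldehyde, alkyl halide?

amine

thiol: present (CH(CH2SH) — pendant –CH2SH → thiol).
alkyl halide: present (CH(F) — halogen on an sp³ carbon → alkyl halide).
alkene: present (CH(CH=CH2) — pendant –CH=CH2: C=C double bond → alkene).
aldehyde: present (CH(CHO) — pendant –CHO: carbonyl C bonded to C and H → aldehyde).
amine: no segment matches this pattern.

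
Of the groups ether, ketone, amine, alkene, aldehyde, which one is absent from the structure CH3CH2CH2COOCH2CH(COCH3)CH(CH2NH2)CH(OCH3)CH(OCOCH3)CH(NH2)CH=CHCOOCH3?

aldehyde

alkene: present (CH=CH — C=C double bond → alkene).
ketone: present (CH(COCH3) — pendant –COCH3: carbonyl C bonded to two carbons → ketone).
amine: present (CH(CH2NH2) — pendant –CH2NH2: N on sp³ C, no adjacent C=O → amine).
ether: present (CH(OCH3) — pendant –OCH3: C–O–C with sp³ C, no adjacent C=O → ether).
aldehyde: absent. In CH(COCH3), the carbonyl carbon is bonded to two carbons, so it is a ketone, not an aldehyde.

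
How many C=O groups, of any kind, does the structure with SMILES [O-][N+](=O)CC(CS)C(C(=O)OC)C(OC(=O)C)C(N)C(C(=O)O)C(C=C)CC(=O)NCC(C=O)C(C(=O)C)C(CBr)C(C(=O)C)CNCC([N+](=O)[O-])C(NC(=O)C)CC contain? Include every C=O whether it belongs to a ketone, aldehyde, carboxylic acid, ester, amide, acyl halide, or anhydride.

CH(COOCH3): ester, 1 C=O (running total 1).
CH(OCOCH3): ester, 1 C=O (running total 2).
CH(COOH): carboxylic acid, 1 C=O (running total 3).
CH2CONHCH2: amide, 1 C=O (running total 4).
CH(CHO): aldehyde, 1 C=O (running total 5).
CH(COCH3): ketone, 1 C=O (running total 6).
CH(COCH3): ketone, 1 C=O (running total 7).
CH(NHCOCH3): amide, 1 C=O (running total 8).

8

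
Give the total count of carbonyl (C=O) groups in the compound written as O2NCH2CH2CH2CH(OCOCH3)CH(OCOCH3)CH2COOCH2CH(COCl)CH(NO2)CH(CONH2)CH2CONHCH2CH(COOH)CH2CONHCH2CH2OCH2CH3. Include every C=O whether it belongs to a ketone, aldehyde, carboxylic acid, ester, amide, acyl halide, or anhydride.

8

CH(OCOCH3): ester, 1 C=O (running total 1).
CH(OCOCH3): ester, 1 C=O (running total 2).
CH2COOCH2: ester, 1 C=O (running total 3).
CH(COCl): acyl halide, 1 C=O (running total 4).
CH(CONH2): amide, 1 C=O (running total 5).
CH2CONHCH2: amide, 1 C=O (running total 6).
CH(COOH): carboxylic acid, 1 C=O (running total 7).
CH2CONHCH2: amide, 1 C=O (running total 8).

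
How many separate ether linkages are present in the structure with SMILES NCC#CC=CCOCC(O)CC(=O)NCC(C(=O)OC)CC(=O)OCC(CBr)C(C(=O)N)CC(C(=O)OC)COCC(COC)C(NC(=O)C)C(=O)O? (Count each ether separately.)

3

Taking each segment in turn:
  H2NCH2: –NH2 on an sp³ carbon with no adjacent C=O → amine.
  C≡C: C≡C triple bond → alkyne.
  CH=CH: C=C double bond → alkene.
  CH2OCH2: C–O–C with sp³ carbons on both sides and no adjacent C=O → ether.
  CH(OH): –OH on an sp³ carbon → alcohol (secondary).
  CH2CONHCH2: –C(=O)–N– linkage → amide (the N is not an amine).
  CH(COOCH3): pendant –COOCH3: carbonyl C bonded to C and –OCH3 → ester.
  CH2COOCH2: –C(=O)–O–C with C on the carbonyl side → ester.
  CH(CH2Br): pendant –CH2X: halogen on sp³ carbon → alkyl halide.
  CH(CONH2): pendant –CONH2: carbonyl C bonded to C and N → amide.
  CH(COOCH3): pendant –COOCH3: carbonyl C bonded to C and –OCH3 → ester.
  CH2OCH2: C–O–C with sp³ carbons on both sides and no adjacent C=O → ether.
  CH(CH2OCH3): pendant –CH2OCH3: C–O–C linkage → ether.
  CH(NHCOCH3): pendant –NHC(=O)CH3: N bonded to a carbonyl → amide (not amine).
  COOH: –COOH: carbonyl C bonded to –OH and C → carboxylic acid (the –OH is not a separate alcohol).
Ether appears at: CH2OCH2, CH2OCH2, CH(CH2OCH3) → 3.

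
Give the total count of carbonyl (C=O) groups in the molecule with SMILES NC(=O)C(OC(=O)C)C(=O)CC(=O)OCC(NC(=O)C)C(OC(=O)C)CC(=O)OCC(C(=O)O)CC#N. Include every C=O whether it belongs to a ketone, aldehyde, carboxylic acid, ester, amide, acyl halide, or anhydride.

8

H2NCO: amide, 1 C=O (running total 1).
CH(OCOCH3): ester, 1 C=O (running total 2).
CO: ketone, 1 C=O (running total 3).
CH2COOCH2: ester, 1 C=O (running total 4).
CH(NHCOCH3): amide, 1 C=O (running total 5).
CH(OCOCH3): ester, 1 C=O (running total 6).
CH2COOCH2: ester, 1 C=O (running total 7).
CH(COOH): carboxylic acid, 1 C=O (running total 8).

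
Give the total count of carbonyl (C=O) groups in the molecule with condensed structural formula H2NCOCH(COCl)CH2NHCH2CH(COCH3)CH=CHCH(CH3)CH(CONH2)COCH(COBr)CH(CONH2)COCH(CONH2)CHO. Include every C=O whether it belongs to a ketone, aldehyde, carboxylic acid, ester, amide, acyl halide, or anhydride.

10

H2NCO: amide, 1 C=O (running total 1).
CH(COCl): acyl halide, 1 C=O (running total 2).
CH(COCH3): ketone, 1 C=O (running total 3).
CH(CONH2): amide, 1 C=O (running total 4).
CO: ketone, 1 C=O (running total 5).
CH(COBr): acyl halide, 1 C=O (running total 6).
CH(CONH2): amide, 1 C=O (running total 7).
CO: ketone, 1 C=O (running total 8).
CH(CONH2): amide, 1 C=O (running total 9).
CHO: aldehyde, 1 C=O (running total 10).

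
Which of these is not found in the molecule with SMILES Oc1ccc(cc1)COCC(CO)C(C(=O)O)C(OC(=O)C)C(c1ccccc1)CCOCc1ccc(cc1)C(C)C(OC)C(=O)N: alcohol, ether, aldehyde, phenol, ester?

aldehyde

alcohol: present (CH(CH2OH) — pendant –CH2OH on an sp³ backbone C → alcohol).
phenol: present (HOC6H4 — –OH attached directly to an aromatic ring → phenol (not alcohol); the ring itself is an arene).
ester: present (CH(OCOCH3) — pendant –OC(=O)CH3: an acyloxy group → ester).
ether: present (CH2OCH2 — C–O–C with sp³ carbons on both sides and no adjacent C=O → ether).
aldehyde: absent. In CH(COOH), the carbonyl carbon bears –OH, not –H, so it is a carboxylic acid.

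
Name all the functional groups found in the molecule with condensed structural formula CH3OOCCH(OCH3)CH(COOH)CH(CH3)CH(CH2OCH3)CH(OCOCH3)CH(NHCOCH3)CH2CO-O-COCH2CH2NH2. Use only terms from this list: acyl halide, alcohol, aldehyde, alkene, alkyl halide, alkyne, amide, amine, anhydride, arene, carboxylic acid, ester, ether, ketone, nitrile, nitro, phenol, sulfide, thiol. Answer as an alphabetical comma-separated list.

Reading the structure from left to right:
  CH3OOC: CH3O–C(=O)–: carbonyl C bonded to C and to –OCH3 → ester (not ketone + ether).
  CH(OCH3): pendant –OCH3: C–O–C with sp³ C, no adjacent C=O → ether.
  CH(COOH): pendant –COOH: carbonyl C bonded to C and –OH → carboxylic acid.
  CH(CH2OCH3): pendant –CH2OCH3: C–O–C linkage → ether.
  CH(OCOCH3): pendant –OC(=O)CH3: an acyloxy group → ester.
  CH(NHCOCH3): pendant –NHC(=O)CH3: N bonded to a carbonyl → amide (not amine).
  CH2CO-O-COCH2: two acyl groups sharing one oxygen, –C(=O)–O–C(=O)– → anhydride.
  CH2NH2: –NH2 on an sp³ carbon with no adjacent C=O → amine.

amide, amine, anhydride, carboxylic acid, ester, ether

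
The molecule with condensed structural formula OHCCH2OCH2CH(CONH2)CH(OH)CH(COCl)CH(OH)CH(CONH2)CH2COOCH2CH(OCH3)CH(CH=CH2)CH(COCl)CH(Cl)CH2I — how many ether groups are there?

terminal –CHO: carbonyl C bonded to H and C → aldehyde.
C–O–C with sp³ carbons on both sides and no adjacent C=O → ether.
pendant –CONH2: carbonyl C bonded to C and N → amide.
–OH on an sp³ carbon → alcohol (secondary).
pendant –C(=O)X: carbonyl C bonded to C and halogen → acyl halide.
–OH on an sp³ carbon → alcohol (secondary).
pendant –CONH2: carbonyl C bonded to C and N → amide.
–C(=O)–O–C with C on the carbonyl side → ester.
pendant –OCH3: C–O–C with sp³ C, no adjacent C=O → ether.
pendant –CH=CH2: C=C double bond → alkene.
pendant –C(=O)X: carbonyl C bonded to C and halogen → acyl halide.
halogen on an sp³ carbon → alkyl halide.
halogen on an sp³ carbon → alkyl halide.
Ether appears at: CH2OCH2, CH(OCH3) → 2.

2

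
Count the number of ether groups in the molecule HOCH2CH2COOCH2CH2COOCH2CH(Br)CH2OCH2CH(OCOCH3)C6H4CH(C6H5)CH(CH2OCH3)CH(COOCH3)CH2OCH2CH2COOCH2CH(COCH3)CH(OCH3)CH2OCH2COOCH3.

5

Taking each segment in turn:
  HOCH2: HO– on an sp³ carbon → alcohol.
  CH2COOCH2: –C(=O)–O–C with C on the carbonyl side → ester.
  CH2COOCH2: –C(=O)–O–C with C on the carbonyl side → ester.
  CH(Br): halogen on an sp³ carbon → alkyl halide.
  CH2OCH2: C–O–C with sp³ carbons on both sides and no adjacent C=O → ether.
  CH(OCOCH3): pendant –OC(=O)CH3: an acyloxy group → ester.
  C6H4: para-disubstituted benzene ring → arene.
  CH(C6H5): pendant –C6H5: benzene ring → arene.
  CH(CH2OCH3): pendant –CH2OCH3: C–O–C linkage → ether.
  CH(COOCH3): pendant –COOCH3: carbonyl C bonded to C and –OCH3 → ester.
  CH2OCH2: C–O–C with sp³ carbons on both sides and no adjacent C=O → ether.
  CH2COOCH2: –C(=O)–O–C with C on the carbonyl side → ester.
  CH(COCH3): pendant –COCH3: carbonyl C bonded to two carbons → ketone.
  CH(OCH3): pendant –OCH3: C–O–C with sp³ C, no adjacent C=O → ether.
  CH2OCH2: C–O–C with sp³ carbons on both sides and no adjacent C=O → ether.
  COOCH3: –C(=O)OCH3: carbonyl C bonded to C and to –OCH3 → ester (not ketone + ether).
Ether appears at: CH2OCH2, CH(CH2OCH3), CH2OCH2, CH(OCH3), CH2OCH2 → 5.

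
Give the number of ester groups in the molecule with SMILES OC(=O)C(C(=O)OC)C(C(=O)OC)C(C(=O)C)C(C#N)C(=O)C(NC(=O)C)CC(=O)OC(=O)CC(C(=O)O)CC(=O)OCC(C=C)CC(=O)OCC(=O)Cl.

–COOH: carbonyl C bonded to –OH and C → carboxylic acid (the –OH is not a separate alcohol).
pendant –COOCH3: carbonyl C bonded to C and –OCH3 → ester.
pendant –COOCH3: carbonyl C bonded to C and –OCH3 → ester.
pendant –COCH3: carbonyl C bonded to two carbons → ketone.
pendant –C≡N: nitrile.
–C(=O)– with carbon on both sides → ketone.
pendant –NHC(=O)CH3: N bonded to a carbonyl → amide (not amine).
two acyl groups sharing one oxygen, –C(=O)–O–C(=O)– → anhydride.
pendant –COOH: carbonyl C bonded to C and –OH → carboxylic acid.
–C(=O)–O–C with C on the carbonyl side → ester.
pendant –CH=CH2: C=C double bond → alkene.
–C(=O)–O–C with C on the carbonyl side → ester.
–C(=O)Cl: carbonyl C bonded to C and to a halogen → acyl halide (not alkyl halide).
Ester appears at: CH(COOCH3), CH(COOCH3), CH2COOCH2, CH2COOCH2 → 4.

4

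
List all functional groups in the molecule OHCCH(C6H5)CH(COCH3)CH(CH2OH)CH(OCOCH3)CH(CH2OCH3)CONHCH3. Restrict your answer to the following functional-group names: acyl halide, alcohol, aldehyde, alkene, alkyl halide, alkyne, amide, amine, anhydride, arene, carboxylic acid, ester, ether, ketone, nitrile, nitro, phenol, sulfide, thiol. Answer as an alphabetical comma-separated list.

alcohol, aldehyde, amide, arene, ester, ether, ketone

terminal –CHO: carbonyl C bonded to H and C → aldehyde.
pendant –C6H5: benzene ring → arene.
pendant –COCH3: carbonyl C bonded to two carbons → ketone.
pendant –CH2OH on an sp³ backbone C → alcohol.
pendant –OC(=O)CH3: an acyloxy group → ester.
pendant –CH2OCH3: C–O–C linkage → ether.
–C(=O)NHCH3: carbonyl C bonded to C and to N → amide (the N is not an amine).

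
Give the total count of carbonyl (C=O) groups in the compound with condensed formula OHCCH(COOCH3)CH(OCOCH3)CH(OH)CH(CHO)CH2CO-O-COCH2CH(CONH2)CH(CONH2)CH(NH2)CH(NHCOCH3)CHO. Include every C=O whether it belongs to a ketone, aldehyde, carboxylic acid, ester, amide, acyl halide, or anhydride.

OHC: aldehyde, 1 C=O (running total 1).
CH(COOCH3): ester, 1 C=O (running total 2).
CH(OCOCH3): ester, 1 C=O (running total 3).
CH(CHO): aldehyde, 1 C=O (running total 4).
CH2CO-O-COCH2: anhydride, 2 C=O (running total 6).
CH(CONH2): amide, 1 C=O (running total 7).
CH(CONH2): amide, 1 C=O (running total 8).
CH(NHCOCH3): amide, 1 C=O (running total 9).
CHO: aldehyde, 1 C=O (running total 10).

10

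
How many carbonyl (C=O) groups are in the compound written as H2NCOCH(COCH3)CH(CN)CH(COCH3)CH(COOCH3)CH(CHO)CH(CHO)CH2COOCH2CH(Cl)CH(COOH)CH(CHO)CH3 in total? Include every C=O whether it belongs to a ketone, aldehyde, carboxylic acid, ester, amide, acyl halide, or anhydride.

9

H2NCO: amide, 1 C=O (running total 1).
CH(COCH3): ketone, 1 C=O (running total 2).
CH(COCH3): ketone, 1 C=O (running total 3).
CH(COOCH3): ester, 1 C=O (running total 4).
CH(CHO): aldehyde, 1 C=O (running total 5).
CH(CHO): aldehyde, 1 C=O (running total 6).
CH2COOCH2: ester, 1 C=O (running total 7).
CH(COOH): carboxylic acid, 1 C=O (running total 8).
CH(CHO): aldehyde, 1 C=O (running total 9).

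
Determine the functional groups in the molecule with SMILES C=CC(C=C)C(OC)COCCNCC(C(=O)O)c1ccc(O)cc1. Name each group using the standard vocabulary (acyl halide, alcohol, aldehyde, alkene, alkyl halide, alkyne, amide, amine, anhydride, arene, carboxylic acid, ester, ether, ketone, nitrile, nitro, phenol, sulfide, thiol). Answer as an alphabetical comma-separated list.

alkene, amine, arene, carboxylic acid, ether, phenol

C=C double bond → alkene.
pendant –CH=CH2: C=C double bond → alkene.
pendant –OCH3: C–O–C with sp³ C, no adjacent C=O → ether.
C–O–C with sp³ carbons on both sides and no adjacent C=O → ether.
C–N–C with sp³ carbons and no adjacent C=O → amine (secondary).
pendant –COOH: carbonyl C bonded to C and –OH → carboxylic acid.
–OH attached directly to an aromatic ring → phenol (not alcohol); the ring itself is an arene.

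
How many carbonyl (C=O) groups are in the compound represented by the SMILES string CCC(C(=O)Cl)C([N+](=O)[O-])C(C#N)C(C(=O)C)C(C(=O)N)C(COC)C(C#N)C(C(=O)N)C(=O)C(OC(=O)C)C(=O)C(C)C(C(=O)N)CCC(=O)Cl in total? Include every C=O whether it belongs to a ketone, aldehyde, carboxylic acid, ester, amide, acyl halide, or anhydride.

CH(COCl): acyl halide, 1 C=O (running total 1).
CH(COCH3): ketone, 1 C=O (running total 2).
CH(CONH2): amide, 1 C=O (running total 3).
CH(CONH2): amide, 1 C=O (running total 4).
CO: ketone, 1 C=O (running total 5).
CH(OCOCH3): ester, 1 C=O (running total 6).
CO: ketone, 1 C=O (running total 7).
CH(CONH2): amide, 1 C=O (running total 8).
COCl: acyl halide, 1 C=O (running total 9).

9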